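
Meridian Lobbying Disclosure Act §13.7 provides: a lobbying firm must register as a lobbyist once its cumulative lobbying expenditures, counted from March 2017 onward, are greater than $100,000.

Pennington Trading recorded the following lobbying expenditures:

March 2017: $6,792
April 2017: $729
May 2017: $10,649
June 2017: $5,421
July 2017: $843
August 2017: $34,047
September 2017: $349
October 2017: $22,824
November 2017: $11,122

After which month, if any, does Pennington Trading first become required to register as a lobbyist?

Through March 2017: $6,792
Through April 2017: $7,521
Through May 2017: $18,170
Through June 2017: $23,591
Through July 2017: $24,434
Through August 2017: $58,481
Through September 2017: $58,830
Through October 2017: $81,654
Through November 2017: $92,776
Final cumulative total $92,776 ≤ $100,000; the threshold is never exceeded.

Not triggered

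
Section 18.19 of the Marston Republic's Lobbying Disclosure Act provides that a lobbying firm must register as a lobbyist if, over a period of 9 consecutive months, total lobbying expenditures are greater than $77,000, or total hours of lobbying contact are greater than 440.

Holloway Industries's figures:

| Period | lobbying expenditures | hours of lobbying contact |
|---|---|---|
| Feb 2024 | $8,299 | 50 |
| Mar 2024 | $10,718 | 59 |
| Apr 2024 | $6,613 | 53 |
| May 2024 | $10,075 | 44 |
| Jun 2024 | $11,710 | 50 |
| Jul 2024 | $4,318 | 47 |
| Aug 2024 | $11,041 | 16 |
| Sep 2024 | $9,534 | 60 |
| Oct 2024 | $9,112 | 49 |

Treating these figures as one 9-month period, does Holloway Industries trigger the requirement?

Total lobbying expenditures: $8,299 + $10,718 + $6,613 + $10,075 + $11,710 + $4,318 + $11,041 + $9,534 + $9,112 = $81,420 (> $77,000).
Total hours of lobbying contact: 50 + 59 + 53 + 44 + 50 + 47 + 16 + 60 + 49 = 428 (≤ 440).
The test is 'or': at least one threshold is exceeded.

Yes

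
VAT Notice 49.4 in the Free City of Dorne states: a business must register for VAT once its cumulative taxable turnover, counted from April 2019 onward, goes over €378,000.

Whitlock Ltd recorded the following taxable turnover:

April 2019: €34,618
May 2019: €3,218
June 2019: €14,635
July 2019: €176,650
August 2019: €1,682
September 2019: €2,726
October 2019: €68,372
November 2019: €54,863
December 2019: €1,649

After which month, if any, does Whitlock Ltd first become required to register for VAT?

Not triggered

Through April 2019: €34,618
Through May 2019: €37,836
Through June 2019: €52,471
Through July 2019: €229,121
Through August 2019: €230,803
Through September 2019: €233,529
Through October 2019: €301,901
Through November 2019: €356,764
Through December 2019: €358,413
Final cumulative total €358,413 ≤ €378,000; the threshold is never exceeded.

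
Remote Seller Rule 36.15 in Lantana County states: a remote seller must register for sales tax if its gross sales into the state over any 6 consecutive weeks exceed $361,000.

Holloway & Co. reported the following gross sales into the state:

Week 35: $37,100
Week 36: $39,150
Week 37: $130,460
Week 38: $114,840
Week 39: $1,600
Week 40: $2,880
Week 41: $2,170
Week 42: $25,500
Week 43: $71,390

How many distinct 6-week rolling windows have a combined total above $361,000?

0

Week 35–Week 40: $37,100 + $39,150 + $130,460 + $114,840 + $1,600 + $2,880 = $326,030 (under)
Week 36–Week 41: $39,150 + $130,460 + $114,840 + $1,600 + $2,880 + $2,170 = $291,100 (under)
Week 37–Week 42: $130,460 + $114,840 + $1,600 + $2,880 + $2,170 + $25,500 = $277,450 (under)
Week 38–Week 43: $114,840 + $1,600 + $2,880 + $2,170 + $25,500 + $71,390 = $218,380 (under)
0 windows exceed the threshold.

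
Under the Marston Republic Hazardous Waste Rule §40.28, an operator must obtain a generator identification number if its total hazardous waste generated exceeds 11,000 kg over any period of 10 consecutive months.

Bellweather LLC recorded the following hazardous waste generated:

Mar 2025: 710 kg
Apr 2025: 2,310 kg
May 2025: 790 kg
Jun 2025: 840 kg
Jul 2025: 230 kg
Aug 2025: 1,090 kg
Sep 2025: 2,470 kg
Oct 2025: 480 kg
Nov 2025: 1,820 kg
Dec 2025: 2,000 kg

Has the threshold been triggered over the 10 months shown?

Yes

Total hazardous waste generated: 710 kg + 2,310 kg + 790 kg + 840 kg + 230 kg + 1,090 kg + 2,470 kg + 480 kg + 1,820 kg + 2,000 kg = 12,740 kg.
12,740 kg > 11,000 kg, so the threshold is exceeded.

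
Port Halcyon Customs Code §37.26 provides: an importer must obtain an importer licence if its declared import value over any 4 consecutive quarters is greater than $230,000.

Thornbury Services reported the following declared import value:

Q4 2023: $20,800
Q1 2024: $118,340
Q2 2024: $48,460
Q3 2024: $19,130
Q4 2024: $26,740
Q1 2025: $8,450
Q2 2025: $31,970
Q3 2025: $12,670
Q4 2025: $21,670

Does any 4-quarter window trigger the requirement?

No

Q4 2023–Q3 2024: $20,800 + $118,340 + $48,460 + $19,130 = $206,730 (under)
Q1 2024–Q4 2024: $118,340 + $48,460 + $19,130 + $26,740 = $212,670 (under)
Q2 2024–Q1 2025: $48,460 + $19,130 + $26,740 + $8,450 = $102,780 (under)
Q3 2024–Q2 2025: $19,130 + $26,740 + $8,450 + $31,970 = $86,290 (under)
Q4 2024–Q3 2025: $26,740 + $8,450 + $31,970 + $12,670 = $79,830 (under)
Q1 2025–Q4 2025: $8,450 + $31,970 + $12,670 + $21,670 = $74,760 (under)
No window exceeds $230,000.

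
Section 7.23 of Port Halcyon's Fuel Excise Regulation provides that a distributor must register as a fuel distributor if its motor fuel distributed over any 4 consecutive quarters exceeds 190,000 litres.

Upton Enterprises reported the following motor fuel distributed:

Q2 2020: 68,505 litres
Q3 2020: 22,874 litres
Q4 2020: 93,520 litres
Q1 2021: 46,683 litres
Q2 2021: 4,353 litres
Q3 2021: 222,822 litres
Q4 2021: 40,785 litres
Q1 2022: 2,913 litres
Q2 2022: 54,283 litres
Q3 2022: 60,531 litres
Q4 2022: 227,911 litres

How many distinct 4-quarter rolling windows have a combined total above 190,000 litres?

6

Q2 2020–Q1 2021: 68,505 litres + 22,874 litres + 93,520 litres + 46,683 litres = 231,582 litres (over)
Q3 2020–Q2 2021: 22,874 litres + 93,520 litres + 46,683 litres + 4,353 litres = 167,430 litres (under)
Q4 2020–Q3 2021: 93,520 litres + 46,683 litres + 4,353 litres + 222,822 litres = 367,378 litres (over)
Q1 2021–Q4 2021: 46,683 litres + 4,353 litres + 222,822 litres + 40,785 litres = 314,643 litres (over)
Q2 2021–Q1 2022: 4,353 litres + 222,822 litres + 40,785 litres + 2,913 litres = 270,873 litres (over)
Q3 2021–Q2 2022: 222,822 litres + 40,785 litres + 2,913 litres + 54,283 litres = 320,803 litres (over)
Q4 2021–Q3 2022: 40,785 litres + 2,913 litres + 54,283 litres + 60,531 litres = 158,512 litres (under)
Q1 2022–Q4 2022: 2,913 litres + 54,283 litres + 60,531 litres + 227,911 litres = 345,638 litres (over)
6 windows exceed the threshold.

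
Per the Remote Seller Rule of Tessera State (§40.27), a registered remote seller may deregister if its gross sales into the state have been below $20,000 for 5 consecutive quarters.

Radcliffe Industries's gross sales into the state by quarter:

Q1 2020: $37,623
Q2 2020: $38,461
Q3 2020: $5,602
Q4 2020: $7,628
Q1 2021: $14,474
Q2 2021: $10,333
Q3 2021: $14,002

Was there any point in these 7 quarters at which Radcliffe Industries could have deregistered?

Quarters below $20,000: Q3 2020, Q4 2020, Q1 2021, Q2 2021, Q3 2021.
Longest run of consecutive quarters below the threshold: 5.
5 ≥ 5, so Radcliffe Industries became eligible.

Yes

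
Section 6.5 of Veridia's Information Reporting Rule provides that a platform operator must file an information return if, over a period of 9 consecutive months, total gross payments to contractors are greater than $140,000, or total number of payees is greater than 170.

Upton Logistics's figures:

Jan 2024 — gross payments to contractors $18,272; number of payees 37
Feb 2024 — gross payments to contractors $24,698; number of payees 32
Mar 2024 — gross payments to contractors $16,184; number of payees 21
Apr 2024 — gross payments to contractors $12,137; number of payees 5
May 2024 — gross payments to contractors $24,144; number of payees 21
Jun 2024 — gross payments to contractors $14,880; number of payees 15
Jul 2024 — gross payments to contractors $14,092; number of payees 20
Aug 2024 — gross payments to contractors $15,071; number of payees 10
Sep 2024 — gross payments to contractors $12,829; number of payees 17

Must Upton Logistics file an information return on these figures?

Yes

Total gross payments to contractors: $18,272 + $24,698 + $16,184 + $12,137 + $24,144 + $14,880 + $14,092 + $15,071 + $12,829 = $152,307 (> $140,000).
Total number of payees: 37 + 32 + 21 + 5 + 21 + 15 + 20 + 10 + 17 = 178 (> 170).
The test is 'or': at least one threshold is exceeded.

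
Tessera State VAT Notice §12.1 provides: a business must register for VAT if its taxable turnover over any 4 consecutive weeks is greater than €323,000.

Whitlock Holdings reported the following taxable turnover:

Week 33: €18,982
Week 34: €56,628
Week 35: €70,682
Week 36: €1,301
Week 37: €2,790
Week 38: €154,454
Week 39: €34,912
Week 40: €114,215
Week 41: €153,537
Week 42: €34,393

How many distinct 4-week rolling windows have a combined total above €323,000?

2

Week 33–Week 36: €18,982 + €56,628 + €70,682 + €1,301 = €147,593 (under)
Week 34–Week 37: €56,628 + €70,682 + €1,301 + €2,790 = €131,401 (under)
Week 35–Week 38: €70,682 + €1,301 + €2,790 + €154,454 = €229,227 (under)
Week 36–Week 39: €1,301 + €2,790 + €154,454 + €34,912 = €193,457 (under)
Week 37–Week 40: €2,790 + €154,454 + €34,912 + €114,215 = €306,371 (under)
Week 38–Week 41: €154,454 + €34,912 + €114,215 + €153,537 = €457,118 (over)
Week 39–Week 42: €34,912 + €114,215 + €153,537 + €34,393 = €337,057 (over)
2 windows exceed the threshold.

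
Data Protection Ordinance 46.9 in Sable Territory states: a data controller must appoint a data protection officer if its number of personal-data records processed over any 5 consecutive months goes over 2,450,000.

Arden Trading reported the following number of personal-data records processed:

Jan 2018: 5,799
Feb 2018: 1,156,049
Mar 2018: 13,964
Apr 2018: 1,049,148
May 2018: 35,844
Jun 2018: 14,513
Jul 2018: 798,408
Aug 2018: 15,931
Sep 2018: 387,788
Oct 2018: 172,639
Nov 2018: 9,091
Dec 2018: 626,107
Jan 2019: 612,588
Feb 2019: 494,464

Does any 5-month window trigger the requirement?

No

Jan 2018–May 2018: 5,799 + 1,156,049 + 13,964 + 1,049,148 + 35,844 = 2,260,804 (under)
Feb 2018–Jun 2018: 1,156,049 + 13,964 + 1,049,148 + 35,844 + 14,513 = 2,269,518 (under)
Mar 2018–Jul 2018: 13,964 + 1,049,148 + 35,844 + 14,513 + 798,408 = 1,911,877 (under)
Apr 2018–Aug 2018: 1,049,148 + 35,844 + 14,513 + 798,408 + 15,931 = 1,913,844 (under)
May 2018–Sep 2018: 35,844 + 14,513 + 798,408 + 15,931 + 387,788 = 1,252,484 (under)
Jun 2018–Oct 2018: 14,513 + 798,408 + 15,931 + 387,788 + 172,639 = 1,389,279 (under)
Jul 2018–Nov 2018: 798,408 + 15,931 + 387,788 + 172,639 + 9,091 = 1,383,857 (under)
Aug 2018–Dec 2018: 15,931 + 387,788 + 172,639 + 9,091 + 626,107 = 1,211,556 (under)
Sep 2018–Jan 2019: 387,788 + 172,639 + 9,091 + 626,107 + 612,588 = 1,808,213 (under)
Oct 2018–Feb 2019: 172,639 + 9,091 + 626,107 + 612,588 + 494,464 = 1,914,889 (under)
No window exceeds 2,450,000.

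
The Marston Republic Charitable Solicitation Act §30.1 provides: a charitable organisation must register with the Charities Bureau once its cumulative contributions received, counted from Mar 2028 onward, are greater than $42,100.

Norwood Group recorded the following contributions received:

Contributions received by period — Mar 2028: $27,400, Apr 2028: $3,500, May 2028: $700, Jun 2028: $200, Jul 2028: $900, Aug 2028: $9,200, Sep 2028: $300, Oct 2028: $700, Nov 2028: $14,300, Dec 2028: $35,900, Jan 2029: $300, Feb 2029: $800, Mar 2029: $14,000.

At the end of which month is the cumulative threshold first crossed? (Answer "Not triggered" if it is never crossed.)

Through Mar 2028: $27,400
Through Apr 2028: $30,900
Through May 2028: $31,600
Through Jun 2028: $31,800
Through Jul 2028: $32,700
Through Aug 2028: $41,900
Through Sep 2028: $42,200 ← exceeds threshold

Sep 2028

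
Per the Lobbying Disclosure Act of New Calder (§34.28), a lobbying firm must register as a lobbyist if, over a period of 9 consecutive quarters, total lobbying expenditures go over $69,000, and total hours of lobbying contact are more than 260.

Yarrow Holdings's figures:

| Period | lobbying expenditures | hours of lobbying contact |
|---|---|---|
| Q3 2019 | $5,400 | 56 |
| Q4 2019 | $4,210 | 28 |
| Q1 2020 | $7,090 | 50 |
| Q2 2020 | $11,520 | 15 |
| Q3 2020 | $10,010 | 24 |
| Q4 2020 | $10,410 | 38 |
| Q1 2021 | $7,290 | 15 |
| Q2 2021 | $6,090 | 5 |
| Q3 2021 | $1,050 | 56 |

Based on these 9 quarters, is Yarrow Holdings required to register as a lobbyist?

Total lobbying expenditures: $5,400 + $4,210 + $7,090 + $11,520 + $10,010 + $10,410 + $7,290 + $6,090 + $1,050 = $63,070 (≤ $69,000).
Total hours of lobbying contact: 56 + 28 + 50 + 15 + 24 + 38 + 15 + 5 + 56 = 287 (> 260).
The test is 'and': the rule requires both, and at least one is not exceeded.

No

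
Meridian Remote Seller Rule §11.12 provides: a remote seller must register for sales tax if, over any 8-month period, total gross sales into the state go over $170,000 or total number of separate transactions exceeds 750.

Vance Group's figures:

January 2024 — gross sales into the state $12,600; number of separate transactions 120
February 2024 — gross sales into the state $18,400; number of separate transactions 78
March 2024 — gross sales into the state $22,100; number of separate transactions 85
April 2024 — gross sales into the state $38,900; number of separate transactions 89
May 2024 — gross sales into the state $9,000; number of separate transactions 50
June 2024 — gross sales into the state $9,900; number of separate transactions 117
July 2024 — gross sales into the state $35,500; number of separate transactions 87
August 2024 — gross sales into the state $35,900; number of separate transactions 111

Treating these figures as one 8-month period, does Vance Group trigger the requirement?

Yes

Total gross sales into the state: $12,600 + $18,400 + $22,100 + $38,900 + $9,000 + $9,900 + $35,500 + $35,900 = $182,300 (> $170,000).
Total number of separate transactions: 120 + 78 + 85 + 89 + 50 + 117 + 87 + 111 = 737 (≤ 750).
The test is 'or': at least one threshold is exceeded.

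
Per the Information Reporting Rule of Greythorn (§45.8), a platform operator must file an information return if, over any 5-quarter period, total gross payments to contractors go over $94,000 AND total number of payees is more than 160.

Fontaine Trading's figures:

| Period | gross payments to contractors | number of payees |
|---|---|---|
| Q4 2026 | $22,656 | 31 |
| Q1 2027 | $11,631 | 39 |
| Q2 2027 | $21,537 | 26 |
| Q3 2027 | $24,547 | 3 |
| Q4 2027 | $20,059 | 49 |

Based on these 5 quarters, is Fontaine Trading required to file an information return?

No

Total gross payments to contractors: $22,656 + $11,631 + $21,537 + $24,547 + $20,059 = $100,430 (> $94,000).
Total number of payees: 31 + 39 + 26 + 3 + 49 = 148 (≤ 160).
The test is 'and': the rule requires both, and at least one is not exceeded.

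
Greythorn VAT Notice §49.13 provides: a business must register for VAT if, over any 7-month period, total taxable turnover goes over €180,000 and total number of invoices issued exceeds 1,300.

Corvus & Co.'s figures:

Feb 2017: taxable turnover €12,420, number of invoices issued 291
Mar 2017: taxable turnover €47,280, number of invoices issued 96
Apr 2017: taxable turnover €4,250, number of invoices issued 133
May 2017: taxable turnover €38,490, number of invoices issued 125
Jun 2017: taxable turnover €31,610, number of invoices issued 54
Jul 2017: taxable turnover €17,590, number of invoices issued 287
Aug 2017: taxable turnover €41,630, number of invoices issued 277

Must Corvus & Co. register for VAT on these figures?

No

Total taxable turnover: €12,420 + €47,280 + €4,250 + €38,490 + €31,610 + €17,590 + €41,630 = €193,270 (> €180,000).
Total number of invoices issued: 291 + 96 + 133 + 125 + 54 + 287 + 277 = 1,263 (≤ 1,300).
The test is 'and': the rule requires both, and at least one is not exceeded.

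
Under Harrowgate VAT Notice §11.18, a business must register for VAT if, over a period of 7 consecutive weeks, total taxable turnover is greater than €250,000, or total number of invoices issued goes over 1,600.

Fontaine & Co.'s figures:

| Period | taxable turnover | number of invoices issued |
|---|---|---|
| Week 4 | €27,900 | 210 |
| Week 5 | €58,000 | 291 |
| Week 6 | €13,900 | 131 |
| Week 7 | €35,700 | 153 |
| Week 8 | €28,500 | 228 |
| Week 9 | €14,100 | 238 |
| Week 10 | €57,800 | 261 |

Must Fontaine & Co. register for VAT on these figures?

No

Total taxable turnover: €27,900 + €58,000 + €13,900 + €35,700 + €28,500 + €14,100 + €57,800 = €235,900 (≤ €250,000).
Total number of invoices issued: 210 + 291 + 131 + 153 + 228 + 238 + 261 = 1,512 (≤ 1,600).
The test is 'or': neither threshold is exceeded.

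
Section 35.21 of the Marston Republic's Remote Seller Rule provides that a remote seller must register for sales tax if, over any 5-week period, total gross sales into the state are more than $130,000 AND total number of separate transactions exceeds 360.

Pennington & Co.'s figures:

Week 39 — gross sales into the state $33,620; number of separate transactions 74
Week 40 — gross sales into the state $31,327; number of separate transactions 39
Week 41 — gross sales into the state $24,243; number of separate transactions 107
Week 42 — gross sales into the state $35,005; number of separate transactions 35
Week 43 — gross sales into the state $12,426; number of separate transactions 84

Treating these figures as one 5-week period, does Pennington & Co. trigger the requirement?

Total gross sales into the state: $33,620 + $31,327 + $24,243 + $35,005 + $12,426 = $136,621 (> $130,000).
Total number of separate transactions: 74 + 39 + 107 + 35 + 84 = 339 (≤ 360).
The test is 'and': the rule requires both, and at least one is not exceeded.

No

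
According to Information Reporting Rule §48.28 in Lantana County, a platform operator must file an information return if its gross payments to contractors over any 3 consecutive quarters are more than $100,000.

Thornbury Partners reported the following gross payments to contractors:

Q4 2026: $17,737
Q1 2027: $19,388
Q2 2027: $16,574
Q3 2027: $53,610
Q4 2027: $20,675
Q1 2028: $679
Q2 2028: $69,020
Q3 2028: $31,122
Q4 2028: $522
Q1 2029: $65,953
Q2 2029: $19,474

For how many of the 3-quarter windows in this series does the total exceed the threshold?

2

Q4 2026–Q2 2027: $17,737 + $19,388 + $16,574 = $53,699 (under)
Q1 2027–Q3 2027: $19,388 + $16,574 + $53,610 = $89,572 (under)
Q2 2027–Q4 2027: $16,574 + $53,610 + $20,675 = $90,859 (under)
Q3 2027–Q1 2028: $53,610 + $20,675 + $679 = $74,964 (under)
Q4 2027–Q2 2028: $20,675 + $679 + $69,020 = $90,374 (under)
Q1 2028–Q3 2028: $679 + $69,020 + $31,122 = $100,821 (over)
Q2 2028–Q4 2028: $69,020 + $31,122 + $522 = $100,664 (over)
Q3 2028–Q1 2029: $31,122 + $522 + $65,953 = $97,597 (under)
Q4 2028–Q2 2029: $522 + $65,953 + $19,474 = $85,949 (under)
2 windows exceed the threshold.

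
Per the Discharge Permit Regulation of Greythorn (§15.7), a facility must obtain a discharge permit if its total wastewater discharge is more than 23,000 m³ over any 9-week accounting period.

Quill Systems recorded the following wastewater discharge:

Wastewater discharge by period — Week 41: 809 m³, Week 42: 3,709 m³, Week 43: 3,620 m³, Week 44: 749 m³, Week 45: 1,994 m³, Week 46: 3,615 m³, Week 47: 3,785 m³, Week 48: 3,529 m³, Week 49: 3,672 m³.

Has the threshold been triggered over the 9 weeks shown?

Yes

Total wastewater discharge: 809 m³ + 3,709 m³ + 3,620 m³ + 749 m³ + 1,994 m³ + 3,615 m³ + 3,785 m³ + 3,529 m³ + 3,672 m³ = 25,482 m³.
25,482 m³ > 23,000 m³, so the threshold is exceeded.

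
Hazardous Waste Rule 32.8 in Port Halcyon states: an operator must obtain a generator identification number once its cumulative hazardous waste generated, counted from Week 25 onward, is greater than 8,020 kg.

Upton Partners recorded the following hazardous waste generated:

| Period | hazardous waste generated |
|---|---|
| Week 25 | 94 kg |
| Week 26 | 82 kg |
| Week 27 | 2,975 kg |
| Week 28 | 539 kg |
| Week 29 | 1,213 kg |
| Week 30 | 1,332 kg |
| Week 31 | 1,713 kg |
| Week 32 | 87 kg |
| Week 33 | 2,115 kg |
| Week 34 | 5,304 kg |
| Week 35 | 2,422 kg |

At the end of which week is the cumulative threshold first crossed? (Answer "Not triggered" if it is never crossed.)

Week 32

Through Week 25: 94 kg
Through Week 26: 176 kg
Through Week 27: 3,151 kg
Through Week 28: 3,690 kg
Through Week 29: 4,903 kg
Through Week 30: 6,235 kg
Through Week 31: 7,948 kg
Through Week 32: 8,035 kg ← exceeds threshold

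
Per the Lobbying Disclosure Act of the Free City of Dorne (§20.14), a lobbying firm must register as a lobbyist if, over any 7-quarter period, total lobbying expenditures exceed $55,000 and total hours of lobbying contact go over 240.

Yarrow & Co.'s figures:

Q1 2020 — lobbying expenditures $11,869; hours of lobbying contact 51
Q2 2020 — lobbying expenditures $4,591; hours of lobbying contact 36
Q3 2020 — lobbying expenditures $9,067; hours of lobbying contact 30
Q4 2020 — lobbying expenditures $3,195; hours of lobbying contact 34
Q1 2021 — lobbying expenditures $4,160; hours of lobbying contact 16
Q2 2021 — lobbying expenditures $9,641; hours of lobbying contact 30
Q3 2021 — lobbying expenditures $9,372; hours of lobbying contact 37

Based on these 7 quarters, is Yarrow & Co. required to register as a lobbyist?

Total lobbying expenditures: $11,869 + $4,591 + $9,067 + $3,195 + $4,160 + $9,641 + $9,372 = $51,895 (≤ $55,000).
Total hours of lobbying contact: 51 + 36 + 30 + 34 + 16 + 30 + 37 = 234 (≤ 240).
The test is 'and': the rule requires both, and at least one is not exceeded.

No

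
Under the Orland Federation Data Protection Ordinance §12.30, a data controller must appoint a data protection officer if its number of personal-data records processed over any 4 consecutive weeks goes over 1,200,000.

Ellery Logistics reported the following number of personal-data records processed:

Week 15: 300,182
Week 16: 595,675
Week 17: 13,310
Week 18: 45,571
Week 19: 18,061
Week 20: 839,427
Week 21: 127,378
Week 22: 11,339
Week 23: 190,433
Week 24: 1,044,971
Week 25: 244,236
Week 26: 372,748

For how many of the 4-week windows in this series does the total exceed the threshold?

3

Week 15–Week 18: 300,182 + 595,675 + 13,310 + 45,571 = 954,738 (under)
Week 16–Week 19: 595,675 + 13,310 + 45,571 + 18,061 = 672,617 (under)
Week 17–Week 20: 13,310 + 45,571 + 18,061 + 839,427 = 916,369 (under)
Week 18–Week 21: 45,571 + 18,061 + 839,427 + 127,378 = 1,030,437 (under)
Week 19–Week 22: 18,061 + 839,427 + 127,378 + 11,339 = 996,205 (under)
Week 20–Week 23: 839,427 + 127,378 + 11,339 + 190,433 = 1,168,577 (under)
Week 21–Week 24: 127,378 + 11,339 + 190,433 + 1,044,971 = 1,374,121 (over)
Week 22–Week 25: 11,339 + 190,433 + 1,044,971 + 244,236 = 1,490,979 (over)
Week 23–Week 26: 190,433 + 1,044,971 + 244,236 + 372,748 = 1,852,388 (over)
3 windows exceed the threshold.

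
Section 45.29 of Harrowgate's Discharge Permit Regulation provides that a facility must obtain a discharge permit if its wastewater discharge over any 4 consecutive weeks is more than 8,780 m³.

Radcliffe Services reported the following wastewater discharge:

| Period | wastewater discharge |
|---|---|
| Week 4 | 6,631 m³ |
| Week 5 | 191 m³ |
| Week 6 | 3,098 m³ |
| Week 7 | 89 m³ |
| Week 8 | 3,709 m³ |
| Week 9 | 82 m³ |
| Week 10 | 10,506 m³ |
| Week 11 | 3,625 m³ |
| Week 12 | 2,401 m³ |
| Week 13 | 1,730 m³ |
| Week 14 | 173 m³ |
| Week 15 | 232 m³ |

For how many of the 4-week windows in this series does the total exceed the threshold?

Week 4–Week 7: 6,631 m³ + 191 m³ + 3,098 m³ + 89 m³ = 10,009 m³ (over)
Week 5–Week 8: 191 m³ + 3,098 m³ + 89 m³ + 3,709 m³ = 7,087 m³ (under)
Week 6–Week 9: 3,098 m³ + 89 m³ + 3,709 m³ + 82 m³ = 6,978 m³ (under)
Week 7–Week 10: 89 m³ + 3,709 m³ + 82 m³ + 10,506 m³ = 14,386 m³ (over)
Week 8–Week 11: 3,709 m³ + 82 m³ + 10,506 m³ + 3,625 m³ = 17,922 m³ (over)
Week 9–Week 12: 82 m³ + 10,506 m³ + 3,625 m³ + 2,401 m³ = 16,614 m³ (over)
Week 10–Week 13: 10,506 m³ + 3,625 m³ + 2,401 m³ + 1,730 m³ = 18,262 m³ (over)
Week 11–Week 14: 3,625 m³ + 2,401 m³ + 1,730 m³ + 173 m³ = 7,929 m³ (under)
Week 12–Week 15: 2,401 m³ + 1,730 m³ + 173 m³ + 232 m³ = 4,536 m³ (under)
5 windows exceed the threshold.

5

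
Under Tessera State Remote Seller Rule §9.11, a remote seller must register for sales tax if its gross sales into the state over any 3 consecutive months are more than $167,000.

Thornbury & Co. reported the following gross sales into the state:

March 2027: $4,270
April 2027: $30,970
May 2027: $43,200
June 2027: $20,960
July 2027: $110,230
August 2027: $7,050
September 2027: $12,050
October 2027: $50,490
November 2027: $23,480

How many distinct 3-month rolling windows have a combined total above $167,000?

March 2027–May 2027: $4,270 + $30,970 + $43,200 = $78,440 (under)
April 2027–June 2027: $30,970 + $43,200 + $20,960 = $95,130 (under)
May 2027–July 2027: $43,200 + $20,960 + $110,230 = $174,390 (over)
June 2027–August 2027: $20,960 + $110,230 + $7,050 = $138,240 (under)
July 2027–September 2027: $110,230 + $7,050 + $12,050 = $129,330 (under)
August 2027–October 2027: $7,050 + $12,050 + $50,490 = $69,590 (under)
September 2027–November 2027: $12,050 + $50,490 + $23,480 = $86,020 (under)
1 window exceeds the threshold.

1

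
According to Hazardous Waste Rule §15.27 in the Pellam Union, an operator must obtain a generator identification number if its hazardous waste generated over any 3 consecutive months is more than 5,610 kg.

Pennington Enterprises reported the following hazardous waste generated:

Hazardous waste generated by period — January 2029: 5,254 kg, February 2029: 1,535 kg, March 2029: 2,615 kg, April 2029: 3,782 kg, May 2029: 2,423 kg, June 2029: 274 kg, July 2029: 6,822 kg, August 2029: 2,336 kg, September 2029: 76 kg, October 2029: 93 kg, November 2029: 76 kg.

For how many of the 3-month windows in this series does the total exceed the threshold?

January 2029–March 2029: 5,254 kg + 1,535 kg + 2,615 kg = 9,404 kg (over)
February 2029–April 2029: 1,535 kg + 2,615 kg + 3,782 kg = 7,932 kg (over)
March 2029–May 2029: 2,615 kg + 3,782 kg + 2,423 kg = 8,820 kg (over)
April 2029–June 2029: 3,782 kg + 2,423 kg + 274 kg = 6,479 kg (over)
May 2029–July 2029: 2,423 kg + 274 kg + 6,822 kg = 9,519 kg (over)
June 2029–August 2029: 274 kg + 6,822 kg + 2,336 kg = 9,432 kg (over)
July 2029–September 2029: 6,822 kg + 2,336 kg + 76 kg = 9,234 kg (over)
August 2029–October 2029: 2,336 kg + 76 kg + 93 kg = 2,505 kg (under)
September 2029–November 2029: 76 kg + 93 kg + 76 kg = 245 kg (under)
7 windows exceed the threshold.

7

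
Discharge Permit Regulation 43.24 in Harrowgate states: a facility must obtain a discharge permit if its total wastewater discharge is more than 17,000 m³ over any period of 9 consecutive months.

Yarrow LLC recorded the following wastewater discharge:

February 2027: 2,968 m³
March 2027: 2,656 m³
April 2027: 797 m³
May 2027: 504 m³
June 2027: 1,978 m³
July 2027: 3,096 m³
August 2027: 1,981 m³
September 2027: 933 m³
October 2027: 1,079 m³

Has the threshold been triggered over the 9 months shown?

No

Total wastewater discharge: 2,968 m³ + 2,656 m³ + 797 m³ + 504 m³ + 1,978 m³ + 3,096 m³ + 1,981 m³ + 933 m³ + 1,079 m³ = 15,992 m³.
15,992 m³ ≤ 17,000 m³, so the threshold is not exceeded.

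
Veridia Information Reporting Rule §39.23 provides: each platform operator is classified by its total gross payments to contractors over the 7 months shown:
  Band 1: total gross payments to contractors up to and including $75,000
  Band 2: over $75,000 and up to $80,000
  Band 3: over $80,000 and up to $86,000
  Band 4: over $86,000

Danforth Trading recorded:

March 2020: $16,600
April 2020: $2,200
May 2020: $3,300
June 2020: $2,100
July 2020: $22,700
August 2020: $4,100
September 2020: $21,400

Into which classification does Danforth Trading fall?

Total gross payments to contractors: $16,600 + $2,200 + $3,300 + $2,100 + $22,700 + $4,100 + $21,400 = $72,400.
$72,400 ≤ $75,000, so Band 1 applies.

Band 1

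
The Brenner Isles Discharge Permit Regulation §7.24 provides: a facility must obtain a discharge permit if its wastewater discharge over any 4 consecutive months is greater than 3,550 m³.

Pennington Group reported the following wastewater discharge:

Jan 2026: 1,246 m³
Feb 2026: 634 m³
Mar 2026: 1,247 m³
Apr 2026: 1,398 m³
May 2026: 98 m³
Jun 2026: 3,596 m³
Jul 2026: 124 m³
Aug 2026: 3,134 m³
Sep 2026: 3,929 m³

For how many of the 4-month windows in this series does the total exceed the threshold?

Jan 2026–Apr 2026: 1,246 m³ + 634 m³ + 1,247 m³ + 1,398 m³ = 4,525 m³ (over)
Feb 2026–May 2026: 634 m³ + 1,247 m³ + 1,398 m³ + 98 m³ = 3,377 m³ (under)
Mar 2026–Jun 2026: 1,247 m³ + 1,398 m³ + 98 m³ + 3,596 m³ = 6,339 m³ (over)
Apr 2026–Jul 2026: 1,398 m³ + 98 m³ + 3,596 m³ + 124 m³ = 5,216 m³ (over)
May 2026–Aug 2026: 98 m³ + 3,596 m³ + 124 m³ + 3,134 m³ = 6,952 m³ (over)
Jun 2026–Sep 2026: 3,596 m³ + 124 m³ + 3,134 m³ + 3,929 m³ = 10,783 m³ (over)
5 windows exceed the threshold.

5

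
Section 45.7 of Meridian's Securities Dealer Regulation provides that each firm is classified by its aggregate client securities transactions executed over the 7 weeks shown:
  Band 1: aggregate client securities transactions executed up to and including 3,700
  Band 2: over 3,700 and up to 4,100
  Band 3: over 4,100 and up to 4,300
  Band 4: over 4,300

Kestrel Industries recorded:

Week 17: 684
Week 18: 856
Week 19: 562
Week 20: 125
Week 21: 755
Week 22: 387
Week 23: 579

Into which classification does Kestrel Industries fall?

Aggregate client securities transactions executed: 684 + 856 + 562 + 125 + 755 + 387 + 579 = 3,948.
3,700 < 3,948 ≤ 4,100, so Band 2 applies.

Band 2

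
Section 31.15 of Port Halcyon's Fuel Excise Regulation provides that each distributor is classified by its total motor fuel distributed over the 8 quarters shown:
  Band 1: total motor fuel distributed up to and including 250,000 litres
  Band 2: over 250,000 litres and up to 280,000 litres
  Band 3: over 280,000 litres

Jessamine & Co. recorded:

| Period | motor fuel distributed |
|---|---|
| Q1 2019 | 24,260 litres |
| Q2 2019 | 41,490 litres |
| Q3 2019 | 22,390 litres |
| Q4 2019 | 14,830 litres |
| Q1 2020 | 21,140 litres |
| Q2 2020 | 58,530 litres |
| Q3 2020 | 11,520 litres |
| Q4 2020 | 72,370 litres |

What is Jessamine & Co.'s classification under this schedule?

Band 2

Total motor fuel distributed: 24,260 litres + 41,490 litres + 22,390 litres + 14,830 litres + 21,140 litres + 58,530 litres + 11,520 litres + 72,370 litres = 266,530 litres.
250,000 litres < 266,530 litres ≤ 280,000 litres, so Band 2 applies.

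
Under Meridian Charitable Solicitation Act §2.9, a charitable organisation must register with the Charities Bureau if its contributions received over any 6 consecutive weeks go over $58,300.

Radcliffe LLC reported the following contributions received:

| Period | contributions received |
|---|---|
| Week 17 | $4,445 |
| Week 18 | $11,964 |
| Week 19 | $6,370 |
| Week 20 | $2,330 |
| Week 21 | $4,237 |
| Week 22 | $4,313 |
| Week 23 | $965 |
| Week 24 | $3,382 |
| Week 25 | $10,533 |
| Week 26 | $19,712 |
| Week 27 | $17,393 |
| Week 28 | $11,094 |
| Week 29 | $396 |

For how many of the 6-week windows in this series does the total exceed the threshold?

2

Week 17–Week 22: $4,445 + $11,964 + $6,370 + $2,330 + $4,237 + $4,313 = $33,659 (under)
Week 18–Week 23: $11,964 + $6,370 + $2,330 + $4,237 + $4,313 + $965 = $30,179 (under)
Week 19–Week 24: $6,370 + $2,330 + $4,237 + $4,313 + $965 + $3,382 = $21,597 (under)
Week 20–Week 25: $2,330 + $4,237 + $4,313 + $965 + $3,382 + $10,533 = $25,760 (under)
Week 21–Week 26: $4,237 + $4,313 + $965 + $3,382 + $10,533 + $19,712 = $43,142 (under)
Week 22–Week 27: $4,313 + $965 + $3,382 + $10,533 + $19,712 + $17,393 = $56,298 (under)
Week 23–Week 28: $965 + $3,382 + $10,533 + $19,712 + $17,393 + $11,094 = $63,079 (over)
Week 24–Week 29: $3,382 + $10,533 + $19,712 + $17,393 + $11,094 + $396 = $62,510 (over)
2 windows exceed the threshold.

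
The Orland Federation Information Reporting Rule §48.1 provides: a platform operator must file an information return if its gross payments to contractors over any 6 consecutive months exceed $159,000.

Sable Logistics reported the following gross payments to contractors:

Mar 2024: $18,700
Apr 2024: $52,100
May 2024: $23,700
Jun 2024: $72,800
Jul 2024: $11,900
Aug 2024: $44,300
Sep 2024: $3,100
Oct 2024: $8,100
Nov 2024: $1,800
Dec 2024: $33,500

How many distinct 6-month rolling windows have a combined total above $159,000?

3

Mar 2024–Aug 2024: $18,700 + $52,100 + $23,700 + $72,800 + $11,900 + $44,300 = $223,500 (over)
Apr 2024–Sep 2024: $52,100 + $23,700 + $72,800 + $11,900 + $44,300 + $3,100 = $207,900 (over)
May 2024–Oct 2024: $23,700 + $72,800 + $11,900 + $44,300 + $3,100 + $8,100 = $163,900 (over)
Jun 2024–Nov 2024: $72,800 + $11,900 + $44,300 + $3,100 + $8,100 + $1,800 = $142,000 (under)
Jul 2024–Dec 2024: $11,900 + $44,300 + $3,100 + $8,100 + $1,800 + $33,500 = $102,700 (under)
3 windows exceed the threshold.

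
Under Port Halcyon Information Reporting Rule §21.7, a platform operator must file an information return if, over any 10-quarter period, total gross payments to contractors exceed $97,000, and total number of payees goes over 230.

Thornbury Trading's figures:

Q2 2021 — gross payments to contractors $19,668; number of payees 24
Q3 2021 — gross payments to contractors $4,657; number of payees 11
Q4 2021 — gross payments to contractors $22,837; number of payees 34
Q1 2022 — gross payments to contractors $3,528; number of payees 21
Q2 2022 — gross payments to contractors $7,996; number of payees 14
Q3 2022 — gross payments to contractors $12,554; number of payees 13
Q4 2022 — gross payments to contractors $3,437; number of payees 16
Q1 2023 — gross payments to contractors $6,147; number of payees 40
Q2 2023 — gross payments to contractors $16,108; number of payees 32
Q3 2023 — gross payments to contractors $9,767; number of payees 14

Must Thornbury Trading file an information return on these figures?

No

Total gross payments to contractors: $19,668 + $4,657 + $22,837 + $3,528 + $7,996 + $12,554 + $3,437 + $6,147 + $16,108 + $9,767 = $106,699 (> $97,000).
Total number of payees: 24 + 11 + 34 + 21 + 14 + 13 + 16 + 40 + 32 + 14 = 219 (≤ 230).
The test is 'and': the rule requires both, and at least one is not exceeded.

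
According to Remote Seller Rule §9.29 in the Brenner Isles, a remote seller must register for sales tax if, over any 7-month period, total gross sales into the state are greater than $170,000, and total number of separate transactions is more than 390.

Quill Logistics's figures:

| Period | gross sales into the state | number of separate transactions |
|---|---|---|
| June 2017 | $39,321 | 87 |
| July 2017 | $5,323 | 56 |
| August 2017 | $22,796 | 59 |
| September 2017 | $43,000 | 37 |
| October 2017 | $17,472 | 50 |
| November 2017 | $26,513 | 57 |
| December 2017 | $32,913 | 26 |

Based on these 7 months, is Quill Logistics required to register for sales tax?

No

Total gross sales into the state: $39,321 + $5,323 + $22,796 + $43,000 + $17,472 + $26,513 + $32,913 = $187,338 (> $170,000).
Total number of separate transactions: 87 + 56 + 59 + 37 + 50 + 57 + 26 = 372 (≤ 390).
The test is 'and': the rule requires both, and at least one is not exceeded.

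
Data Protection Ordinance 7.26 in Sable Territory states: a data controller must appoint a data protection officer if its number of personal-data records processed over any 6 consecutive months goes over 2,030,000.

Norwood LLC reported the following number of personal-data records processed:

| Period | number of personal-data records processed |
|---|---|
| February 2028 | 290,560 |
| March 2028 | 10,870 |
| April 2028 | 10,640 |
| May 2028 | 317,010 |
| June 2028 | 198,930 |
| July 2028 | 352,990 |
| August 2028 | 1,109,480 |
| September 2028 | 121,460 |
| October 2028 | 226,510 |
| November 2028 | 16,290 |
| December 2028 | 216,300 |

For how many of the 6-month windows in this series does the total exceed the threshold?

3

February 2028–July 2028: 290,560 + 10,870 + 10,640 + 317,010 + 198,930 + 352,990 = 1,181,000 (under)
March 2028–August 2028: 10,870 + 10,640 + 317,010 + 198,930 + 352,990 + 1,109,480 = 1,999,920 (under)
April 2028–September 2028: 10,640 + 317,010 + 198,930 + 352,990 + 1,109,480 + 121,460 = 2,110,510 (over)
May 2028–October 2028: 317,010 + 198,930 + 352,990 + 1,109,480 + 121,460 + 226,510 = 2,326,380 (over)
June 2028–November 2028: 198,930 + 352,990 + 1,109,480 + 121,460 + 226,510 + 16,290 = 2,025,660 (under)
July 2028–December 2028: 352,990 + 1,109,480 + 121,460 + 226,510 + 16,290 + 216,300 = 2,043,030 (over)
3 windows exceed the threshold.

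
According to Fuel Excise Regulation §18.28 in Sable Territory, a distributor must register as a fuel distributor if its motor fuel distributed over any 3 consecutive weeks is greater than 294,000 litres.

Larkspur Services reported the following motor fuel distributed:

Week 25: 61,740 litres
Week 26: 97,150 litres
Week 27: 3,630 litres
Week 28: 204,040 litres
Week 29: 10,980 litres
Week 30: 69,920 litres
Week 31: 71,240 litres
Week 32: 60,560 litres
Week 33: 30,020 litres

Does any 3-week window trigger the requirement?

Yes

Week 25–Week 27: 61,740 litres + 97,150 litres + 3,630 litres = 162,520 litres (under)
Week 26–Week 28: 97,150 litres + 3,630 litres + 204,040 litres = 304,820 litres (over)
Week 27–Week 29: 3,630 litres + 204,040 litres + 10,980 litres = 218,650 litres (under)
Week 28–Week 30: 204,040 litres + 10,980 litres + 69,920 litres = 284,940 litres (under)
Week 29–Week 31: 10,980 litres + 69,920 litres + 71,240 litres = 152,140 litres (under)
Week 30–Week 32: 69,920 litres + 71,240 litres + 60,560 litres = 201,720 litres (under)
Week 31–Week 33: 71,240 litres + 60,560 litres + 30,020 litres = 161,820 litres (under)
At least one window exceeds 294,000 litres.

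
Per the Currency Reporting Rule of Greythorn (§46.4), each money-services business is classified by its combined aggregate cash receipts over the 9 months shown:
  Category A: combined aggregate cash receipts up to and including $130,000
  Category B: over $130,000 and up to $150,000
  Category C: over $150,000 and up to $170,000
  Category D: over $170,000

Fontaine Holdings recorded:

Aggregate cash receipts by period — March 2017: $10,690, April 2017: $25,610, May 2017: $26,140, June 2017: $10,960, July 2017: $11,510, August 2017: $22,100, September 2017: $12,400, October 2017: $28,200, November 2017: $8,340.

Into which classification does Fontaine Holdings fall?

Category C

Combined aggregate cash receipts: $10,690 + $25,610 + $26,140 + $10,960 + $11,510 + $22,100 + $12,400 + $28,200 + $8,340 = $155,950.
$150,000 < $155,950 ≤ $170,000, so Category C applies.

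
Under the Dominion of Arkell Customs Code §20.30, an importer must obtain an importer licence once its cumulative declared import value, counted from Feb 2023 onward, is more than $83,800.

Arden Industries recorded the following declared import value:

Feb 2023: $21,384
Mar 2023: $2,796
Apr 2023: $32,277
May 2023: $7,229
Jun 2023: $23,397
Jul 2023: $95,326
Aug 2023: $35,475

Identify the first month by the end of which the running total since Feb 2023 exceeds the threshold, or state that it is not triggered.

Jun 2023

Through Feb 2023: $21,384
Through Mar 2023: $24,180
Through Apr 2023: $56,457
Through May 2023: $63,686
Through Jun 2023: $87,083 ← exceeds threshold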